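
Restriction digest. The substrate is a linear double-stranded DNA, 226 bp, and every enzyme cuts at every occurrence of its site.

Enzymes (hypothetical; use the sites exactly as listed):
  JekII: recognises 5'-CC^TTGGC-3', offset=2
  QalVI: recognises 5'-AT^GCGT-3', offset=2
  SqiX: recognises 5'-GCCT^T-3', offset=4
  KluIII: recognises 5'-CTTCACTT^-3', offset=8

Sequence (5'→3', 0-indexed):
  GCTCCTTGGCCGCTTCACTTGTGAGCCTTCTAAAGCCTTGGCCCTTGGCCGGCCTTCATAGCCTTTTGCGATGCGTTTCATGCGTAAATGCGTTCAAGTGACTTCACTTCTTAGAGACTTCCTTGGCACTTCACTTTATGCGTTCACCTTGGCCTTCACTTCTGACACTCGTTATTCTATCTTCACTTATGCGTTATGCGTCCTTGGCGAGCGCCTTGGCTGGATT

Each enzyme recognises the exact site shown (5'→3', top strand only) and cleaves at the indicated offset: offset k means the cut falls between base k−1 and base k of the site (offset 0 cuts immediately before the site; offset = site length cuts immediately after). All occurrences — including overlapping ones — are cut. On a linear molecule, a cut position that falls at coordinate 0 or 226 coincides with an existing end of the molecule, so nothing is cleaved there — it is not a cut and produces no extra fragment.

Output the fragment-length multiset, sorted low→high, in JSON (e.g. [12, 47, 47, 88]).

Per-enzyme occurrences:
  JekII CCTTGGC/2: at [3, 35, 42, 120, 146, 201, 213] ⇒ [5, 37, 44, 122, 148, 203, 215]
  QalVI ATGCGT/2: at [70, 79, 87, 137, 188, 195] ⇒ [72, 81, 89, 139, 190, 197]
  SqiX GCCTT/4: at [24, 34, 51, 60, 151, 212] ⇒ [28, 38, 55, 64, 155, 216]
  KluIII CTTCACTT/8: at [12, 101, 128, 153, 180] ⇒ [20, 109, 136, 161, 188]

Pooled cuts: [5, 20, 28, 37, 38, 44, 55, 64, 72, 81, 89, 109, 122, 136, 139, 148, 155, 161, 188, 190, 197, 203, 215, 216]

Fragment lengths:
  [0,5): 5 bp
  [5,20): 15 bp
  [20,28): 8 bp
  [28,37): 9 bp
  [37,38): 1 bp
  [38,44): 6 bp
  [44,55): 11 bp
  [55,64): 9 bp
  [64,72): 8 bp
  [72,81): 9 bp
  [81,89): 8 bp
  [89,109): 20 bp
  [109,122): 13 bp
  [122,136): 14 bp
  [136,139): 3 bp
  [139,148): 9 bp
  [148,155): 7 bp
  [155,161): 6 bp
  [161,188): 27 bp
  [188,190): 2 bp
  [190,197): 7 bp
  [197,203): 6 bp
  [203,215): 12 bp
  [215,216): 1 bp
  [216,226): 10 bp

[1,1,2,3,5,6,6,6,7,7,8,8,8,9,9,9,9,10,11,12,13,14,15,20,27]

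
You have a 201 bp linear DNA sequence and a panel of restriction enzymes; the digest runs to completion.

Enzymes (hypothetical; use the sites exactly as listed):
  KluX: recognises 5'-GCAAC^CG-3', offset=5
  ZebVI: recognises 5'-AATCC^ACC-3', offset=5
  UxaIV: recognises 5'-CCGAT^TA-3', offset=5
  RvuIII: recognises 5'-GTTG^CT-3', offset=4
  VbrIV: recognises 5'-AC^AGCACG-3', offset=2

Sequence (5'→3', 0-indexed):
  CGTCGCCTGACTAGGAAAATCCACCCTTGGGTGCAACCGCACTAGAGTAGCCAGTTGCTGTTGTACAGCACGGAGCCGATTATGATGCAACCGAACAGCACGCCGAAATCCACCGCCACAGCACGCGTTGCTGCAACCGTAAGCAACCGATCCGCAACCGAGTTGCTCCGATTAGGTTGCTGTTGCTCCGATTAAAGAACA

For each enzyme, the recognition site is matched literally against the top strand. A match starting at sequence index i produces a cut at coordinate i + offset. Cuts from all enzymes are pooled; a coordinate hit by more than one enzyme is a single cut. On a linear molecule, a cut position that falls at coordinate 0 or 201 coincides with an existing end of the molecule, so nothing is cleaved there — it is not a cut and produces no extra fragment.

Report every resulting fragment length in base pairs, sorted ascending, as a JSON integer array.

[5,6,7,7,7,7,7,8,9,9,10,11,11,11,14,15,15,20,22]

Scan for sites:
  KluX (GCAACCG, off=5): starts [32, 86, 132, 142, 153] → cuts [37, 91, 137, 147, 158]
  ZebVI (AATCCACC, off=5): starts [17, 106] → cuts [22, 111]
  UxaIV (CCGATTA, off=5): starts [75, 167, 187] → cuts [80, 172, 192]
  RvuIII (GTTGCT, off=4): starts [53, 126, 161, 175, 181] → cuts [57, 130, 165, 179, 185]
  VbrIV (ACAGCACG, off=2): starts [64, 94, 117] → cuts [66, 96, 119]

Pooled cuts: [22, 37, 57, 66, 80, 91, 96, 111, 119, 130, 137, 147, 158, 165, 172, 179, 185, 192]

Fragment lengths:
  [0,22): 22 bp
  [22,37): 15 bp
  [37,57): 20 bp
  [57,66): 9 bp
  [66,80): 14 bp
  [80,91): 11 bp
  [91,96): 5 bp
  [96,111): 15 bp
  [111,119): 8 bp
  [119,130): 11 bp
  [130,137): 7 bp
  [137,147): 10 bp
  [147,158): 11 bp
  [158,165): 7 bp
  [165,172): 7 bp
  [172,179): 7 bp
  [179,185): 6 bp
  [185,192): 7 bp
  [192,201): 9 bp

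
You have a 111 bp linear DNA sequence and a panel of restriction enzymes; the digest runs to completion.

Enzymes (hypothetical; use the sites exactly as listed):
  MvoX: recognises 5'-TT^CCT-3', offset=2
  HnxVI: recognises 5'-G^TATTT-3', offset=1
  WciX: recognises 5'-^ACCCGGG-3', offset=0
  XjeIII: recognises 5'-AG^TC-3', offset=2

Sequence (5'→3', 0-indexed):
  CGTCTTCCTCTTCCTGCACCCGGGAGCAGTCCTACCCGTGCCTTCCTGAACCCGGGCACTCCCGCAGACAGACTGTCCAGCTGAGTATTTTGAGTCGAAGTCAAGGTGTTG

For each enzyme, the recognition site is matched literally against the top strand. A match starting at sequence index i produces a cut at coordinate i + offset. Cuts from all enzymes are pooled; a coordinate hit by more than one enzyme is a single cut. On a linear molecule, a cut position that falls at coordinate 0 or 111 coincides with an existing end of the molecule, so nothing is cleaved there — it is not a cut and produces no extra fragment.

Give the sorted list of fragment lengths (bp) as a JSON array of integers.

Per-enzyme occurrences:
  MvoX (TTCCT, off=2): starts [4, 10, 42] → cuts [6, 12, 44]
  HnxVI (GTATTT, off=1): starts [84] → cuts [85]
  WciX (ACCCGGG, off=0): starts [17, 49] → cuts [17, 49]
  XjeIII (AGTC, off=2): starts [27, 92, 98] → cuts [29, 94, 100]

Pooled cuts: [6, 12, 17, 29, 44, 49, 85, 94, 100]

Fragment lengths:
  [0,6): 6 bp
  [6,12): 6 bp
  [12,17): 5 bp
  [17,29): 12 bp
  [29,44): 15 bp
  [44,49): 5 bp
  [49,85): 36 bp
  [85,94): 9 bp
  [94,100): 6 bp
  [100,111): 11 bp

[5,5,6,6,6,9,11,12,15,36]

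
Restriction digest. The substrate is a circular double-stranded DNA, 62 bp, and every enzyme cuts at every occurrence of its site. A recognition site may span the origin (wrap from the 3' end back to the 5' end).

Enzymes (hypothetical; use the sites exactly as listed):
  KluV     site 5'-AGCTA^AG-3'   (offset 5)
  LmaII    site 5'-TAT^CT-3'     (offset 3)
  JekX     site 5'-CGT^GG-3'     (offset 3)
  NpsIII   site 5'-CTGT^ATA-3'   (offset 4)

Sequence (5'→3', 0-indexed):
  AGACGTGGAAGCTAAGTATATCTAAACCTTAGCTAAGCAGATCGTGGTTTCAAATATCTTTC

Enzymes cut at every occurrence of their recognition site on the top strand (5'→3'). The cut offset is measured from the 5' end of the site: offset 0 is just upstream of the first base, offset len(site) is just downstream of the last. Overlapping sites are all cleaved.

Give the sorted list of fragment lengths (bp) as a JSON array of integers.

Per-enzyme occurrences:
  KluV (AGCTAAG, off=5): starts [9, 30] → cuts [14, 35]
  LmaII (TATCT, off=3): starts [18, 54] → cuts [21, 57]
  JekX (CGTGG, off=3): starts [3, 42] → cuts [6, 45]
  NpsIII (CTGTATA, off=4): no sites

Pooled cuts: [6, 14, 21, 35, 45, 57]

Fragments:
  6→14: 8 bp
  14→21: 7 bp
  21→35: 14 bp
  35→45: 10 bp
  45→57: 12 bp
  57→6 (wrap): 62-57+6 = 11 bp

[7,8,10,11,12,14]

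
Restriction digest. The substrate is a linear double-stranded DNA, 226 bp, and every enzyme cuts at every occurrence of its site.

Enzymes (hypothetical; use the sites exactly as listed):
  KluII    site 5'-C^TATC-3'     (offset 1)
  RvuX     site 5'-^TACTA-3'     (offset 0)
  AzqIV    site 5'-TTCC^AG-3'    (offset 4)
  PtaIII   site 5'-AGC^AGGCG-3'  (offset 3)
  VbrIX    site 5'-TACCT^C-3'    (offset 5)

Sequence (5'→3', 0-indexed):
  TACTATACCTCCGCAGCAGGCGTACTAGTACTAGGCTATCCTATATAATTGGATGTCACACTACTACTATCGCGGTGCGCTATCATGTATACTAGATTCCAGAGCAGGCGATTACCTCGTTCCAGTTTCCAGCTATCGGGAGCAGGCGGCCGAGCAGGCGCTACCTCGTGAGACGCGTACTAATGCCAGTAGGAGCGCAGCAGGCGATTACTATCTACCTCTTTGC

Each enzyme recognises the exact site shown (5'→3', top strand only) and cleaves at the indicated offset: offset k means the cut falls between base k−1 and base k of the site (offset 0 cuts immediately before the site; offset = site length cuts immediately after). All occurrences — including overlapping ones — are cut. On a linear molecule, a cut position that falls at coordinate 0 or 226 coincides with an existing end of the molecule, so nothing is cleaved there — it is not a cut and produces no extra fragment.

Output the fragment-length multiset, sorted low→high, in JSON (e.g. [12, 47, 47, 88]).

[3,3,3,3,5,5,6,6,6,7,7,7,8,9,9,10,10,11,11,11,12,12,13,24,25]

Scan for sites:
  KluII CTATC/1: at [35, 66, 79, 132, 210] ⇒ [36, 67, 80, 133, 211]
  RvuX TACTA/0: at [0, 22, 28, 61, 64, 89, 177, 208] ⇒ [22, 28, 61, 64, 89, 177, 208] (position 0 is a terminus of the linear molecule — no cut)
  AzqIV TTCCAG/4: at [96, 119, 126] ⇒ [100, 123, 130]
  PtaIII AGCAGGCG/3: at [14, 102, 140, 152, 198] ⇒ [17, 105, 143, 155, 201]
  VbrIX TACCTC/5: at [5, 112, 161, 215] ⇒ [10, 117, 166, 220]

Pooled cuts: [10, 17, 22, 28, 36, 61, 64, 67, 80, 89, 100, 105, 117, 123, 130, 133, 143, 155, 166, 177, 201, 208, 211, 220]

Fragments:
  [0,10): 10 bp
  [10,17): 7 bp
  [17,22): 5 bp
  [22,28): 6 bp
  [28,36): 8 bp
  [36,61): 25 bp
  [61,64): 3 bp
  [64,67): 3 bp
  [67,80): 13 bp
  [80,89): 9 bp
  [89,100): 11 bp
  [100,105): 5 bp
  [105,117): 12 bp
  [117,123): 6 bp
  [123,130): 7 bp
  [130,133): 3 bp
  [133,143): 10 bp
  [143,155): 12 bp
  [155,166): 11 bp
  [166,177): 11 bp
  [177,201): 24 bp
  [201,208): 7 bp
  [208,211): 3 bp
  [211,220): 9 bp
  [220,226): 6 bp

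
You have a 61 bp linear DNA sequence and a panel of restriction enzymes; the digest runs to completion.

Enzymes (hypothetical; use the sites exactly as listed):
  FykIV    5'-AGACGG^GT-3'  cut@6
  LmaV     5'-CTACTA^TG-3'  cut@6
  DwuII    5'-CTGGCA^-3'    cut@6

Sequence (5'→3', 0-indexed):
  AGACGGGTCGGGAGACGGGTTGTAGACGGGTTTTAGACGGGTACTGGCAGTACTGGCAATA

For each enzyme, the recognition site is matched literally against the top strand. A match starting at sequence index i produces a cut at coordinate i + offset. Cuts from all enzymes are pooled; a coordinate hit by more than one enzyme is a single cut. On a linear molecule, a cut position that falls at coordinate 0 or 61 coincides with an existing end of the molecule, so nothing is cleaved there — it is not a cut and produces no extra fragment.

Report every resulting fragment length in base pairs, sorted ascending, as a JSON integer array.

Scan for sites:
  FykIV (AGACGGGT, off=6): starts [0, 12, 23, 34] → cuts [6, 18, 29, 40]
  LmaV (CTACTATG, off=6): no sites
  DwuII (CTGGCA, off=6): starts [43, 52] → cuts [49, 58]

All cut coordinates (distinct, sorted): [6, 18, 29, 40, 49, 58]

Fragment lengths:
  [0,6): 6 bp
  [6,18): 12 bp
  [18,29): 11 bp
  [29,40): 11 bp
  [40,49): 9 bp
  [49,58): 9 bp
  [58,61): 3 bp

[3,6,9,9,11,11,12]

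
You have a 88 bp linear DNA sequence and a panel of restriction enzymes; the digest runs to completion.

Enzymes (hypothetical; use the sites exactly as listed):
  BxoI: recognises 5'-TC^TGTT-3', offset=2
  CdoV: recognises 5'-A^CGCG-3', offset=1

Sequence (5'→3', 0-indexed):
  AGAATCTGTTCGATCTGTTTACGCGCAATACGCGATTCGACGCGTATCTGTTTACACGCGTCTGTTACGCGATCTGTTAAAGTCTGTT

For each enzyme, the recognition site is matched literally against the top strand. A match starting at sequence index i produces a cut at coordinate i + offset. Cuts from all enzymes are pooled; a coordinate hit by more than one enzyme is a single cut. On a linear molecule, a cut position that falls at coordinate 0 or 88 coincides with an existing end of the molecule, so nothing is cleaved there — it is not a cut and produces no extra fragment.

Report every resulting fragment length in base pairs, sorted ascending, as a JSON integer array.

[4,5,6,6,6,7,8,8,9,9,10,10]

Site scan:
  BxoI TCTGTT/2: at [4, 13, 46, 60, 72, 82] ⇒ [6, 15, 48, 62, 74, 84]
  CdoV ACGCG/1: at [20, 29, 39, 55, 66] ⇒ [21, 30, 40, 56, 67]

All cut coordinates (distinct, sorted): [6, 15, 21, 30, 40, 48, 56, 62, 67, 74, 84]

Fragments:
  [0,6): 6 bp
  [6,15): 9 bp
  [15,21): 6 bp
  [21,30): 9 bp
  [30,40): 10 bp
  [40,48): 8 bp
  [48,56): 8 bp
  [56,62): 6 bp
  [62,67): 5 bp
  [67,74): 7 bp
  [74,84): 10 bp
  [84,88): 4 bp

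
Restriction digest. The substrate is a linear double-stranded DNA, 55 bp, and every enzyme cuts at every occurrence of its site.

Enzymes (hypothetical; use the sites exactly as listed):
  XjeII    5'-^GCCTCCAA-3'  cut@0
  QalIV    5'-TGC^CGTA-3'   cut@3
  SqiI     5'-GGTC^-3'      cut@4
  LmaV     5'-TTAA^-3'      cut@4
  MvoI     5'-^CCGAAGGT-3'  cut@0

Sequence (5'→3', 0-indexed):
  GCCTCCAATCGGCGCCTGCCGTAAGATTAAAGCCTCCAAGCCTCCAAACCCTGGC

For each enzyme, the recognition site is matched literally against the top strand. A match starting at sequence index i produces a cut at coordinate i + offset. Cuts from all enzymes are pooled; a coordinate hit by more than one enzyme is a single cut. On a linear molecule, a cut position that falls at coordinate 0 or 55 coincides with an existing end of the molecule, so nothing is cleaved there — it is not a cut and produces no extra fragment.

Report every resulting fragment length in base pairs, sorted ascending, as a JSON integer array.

[1,8,11,16,19]

Site scan:
  XjeII (GCCTCCAA, off=0): starts [0, 31, 39] → cuts [31, 39] (position 0 is a terminus of the linear molecule — no cut)
  QalIV (TGCCGTA, off=3): starts [16] → cuts [19]
  SqiI (GGTC, off=4): no sites
  LmaV (TTAA, off=4): starts [26] → cuts [30]
  MvoI (CCGAAGGT, off=0): no sites

Pooled cuts: [19, 30, 31, 39]

Fragments:
  [0,19): 19 bp
  [19,30): 11 bp
  [30,31): 1 bp
  [31,39): 8 bp
  [39,55): 16 bp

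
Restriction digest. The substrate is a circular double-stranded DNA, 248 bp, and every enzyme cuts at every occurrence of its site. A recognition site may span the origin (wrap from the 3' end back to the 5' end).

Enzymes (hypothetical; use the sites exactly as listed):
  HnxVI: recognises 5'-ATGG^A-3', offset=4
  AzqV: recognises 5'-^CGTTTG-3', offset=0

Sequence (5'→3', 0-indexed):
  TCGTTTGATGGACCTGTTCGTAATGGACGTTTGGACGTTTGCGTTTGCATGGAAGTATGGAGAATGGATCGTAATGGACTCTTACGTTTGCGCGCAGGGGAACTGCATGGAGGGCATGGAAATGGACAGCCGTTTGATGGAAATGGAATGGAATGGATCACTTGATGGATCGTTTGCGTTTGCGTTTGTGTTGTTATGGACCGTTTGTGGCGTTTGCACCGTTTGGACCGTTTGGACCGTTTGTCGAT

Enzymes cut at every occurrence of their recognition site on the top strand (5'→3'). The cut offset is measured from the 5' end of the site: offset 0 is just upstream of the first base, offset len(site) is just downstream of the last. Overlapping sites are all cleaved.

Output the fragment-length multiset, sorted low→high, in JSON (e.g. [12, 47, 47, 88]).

[1,2,2,5,5,5,6,6,6,6,6,7,7,8,8,9,9,9,9,9,10,10,10,11,12,12,15,17,26]

Per-enzyme occurrences:
  HnxVI ATGGA/4: at [7, 22, 48, 56, 63, 73, 106, 115, 121, 136, 142, 147, 152, 164, 195] ⇒ [11, 26, 52, 60, 67, 77, 110, 119, 125, 140, 146, 151, 156, 168, 199]
  AzqV CGTTTG/0: at [1, 27, 35, 41, 84, 130, 170, 176, 182, 201, 210, 219, 228, 237] ⇒ [1, 27, 35, 41, 84, 130, 170, 176, 182, 201, 210, 219, 228, 237]

Pooled cuts: [1, 11, 26, 27, 35, 41, 52, 60, 67, 77, 84, 110, 119, 125, 130, 140, 146, 151, 156, 168, 170, 176, 182, 199, 201, 210, 219, 228, 237]

Fragment lengths:
  1→11: 10 bp
  11→26: 15 bp
  26→27: 1 bp
  27→35: 8 bp
  35→41: 6 bp
  41→52: 11 bp
  52→60: 8 bp
  60→67: 7 bp
  67→77: 10 bp
  77→84: 7 bp
  84→110: 26 bp
  110→119: 9 bp
  119→125: 6 bp
  125→130: 5 bp
  130→140: 10 bp
  140→146: 6 bp
  146→151: 5 bp
  151→156: 5 bp
  156→168: 12 bp
  168→170: 2 bp
  170→176: 6 bp
  176→182: 6 bp
  182→199: 17 bp
  199→201: 2 bp
  201→210: 9 bp
  210→219: 9 bp
  219→228: 9 bp
  228→237: 9 bp
  237→1 (wrap): 248-237+1 = 12 bp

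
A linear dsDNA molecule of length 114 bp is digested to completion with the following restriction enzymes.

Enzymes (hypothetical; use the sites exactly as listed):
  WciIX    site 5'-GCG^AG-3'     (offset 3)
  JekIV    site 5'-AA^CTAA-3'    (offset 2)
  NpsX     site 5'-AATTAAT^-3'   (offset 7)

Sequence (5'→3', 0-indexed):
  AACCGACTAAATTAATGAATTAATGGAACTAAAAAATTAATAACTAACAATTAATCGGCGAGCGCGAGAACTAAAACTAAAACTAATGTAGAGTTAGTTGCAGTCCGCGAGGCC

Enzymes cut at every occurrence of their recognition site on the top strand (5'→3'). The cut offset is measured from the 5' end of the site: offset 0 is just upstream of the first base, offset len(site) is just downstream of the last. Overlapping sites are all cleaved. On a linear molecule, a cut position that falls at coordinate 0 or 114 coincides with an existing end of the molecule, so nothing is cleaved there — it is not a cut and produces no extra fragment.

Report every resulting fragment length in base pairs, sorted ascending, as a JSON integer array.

[2,4,4,5,5,6,6,6,8,12,13,16,27]

Site scan:
  WciIX GCGAG/3: at [57, 63, 106] ⇒ [60, 66, 109]
  JekIV AACTAA/2: at [26, 41, 68, 74, 80] ⇒ [28, 43, 70, 76, 82]
  NpsX AATTAAT/7: at [9, 17, 34, 48] ⇒ [16, 24, 41, 55]

All cut coordinates (distinct, sorted): [16, 24, 28, 41, 43, 55, 60, 66, 70, 76, 82, 109]

Fragment lengths:
  [0,16): 16 bp
  [16,24): 8 bp
  [24,28): 4 bp
  [28,41): 13 bp
  [41,43): 2 bp
  [43,55): 12 bp
  [55,60): 5 bp
  [60,66): 6 bp
  [66,70): 4 bp
  [70,76): 6 bp
  [76,82): 6 bp
  [82,109): 27 bp
  [109,114): 5 bp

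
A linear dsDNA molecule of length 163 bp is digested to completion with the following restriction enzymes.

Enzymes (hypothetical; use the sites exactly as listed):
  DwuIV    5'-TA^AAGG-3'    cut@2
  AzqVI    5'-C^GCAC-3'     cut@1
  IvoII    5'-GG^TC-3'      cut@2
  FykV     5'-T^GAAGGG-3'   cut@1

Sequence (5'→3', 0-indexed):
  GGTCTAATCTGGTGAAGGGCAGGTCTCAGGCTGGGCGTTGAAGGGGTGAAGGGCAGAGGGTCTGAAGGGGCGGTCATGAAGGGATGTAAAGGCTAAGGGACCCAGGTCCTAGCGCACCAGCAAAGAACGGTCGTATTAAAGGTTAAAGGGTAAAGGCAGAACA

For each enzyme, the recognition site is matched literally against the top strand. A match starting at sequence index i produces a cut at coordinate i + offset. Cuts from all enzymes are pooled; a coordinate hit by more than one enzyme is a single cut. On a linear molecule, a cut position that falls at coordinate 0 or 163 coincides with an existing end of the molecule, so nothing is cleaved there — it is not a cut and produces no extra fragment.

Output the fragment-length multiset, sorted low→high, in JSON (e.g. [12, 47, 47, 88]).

Site scan:
  DwuIV TAAAGG/2: at [86, 136, 143, 150] ⇒ [88, 138, 145, 152]
  AzqVI CGCAC/1: at [112] ⇒ [113]
  IvoII GGTC/2: at [0, 21, 58, 71, 104, 128] ⇒ [2, 23, 60, 73, 106, 130]
  FykV TGAAGGG/1: at [12, 38, 46, 62, 76] ⇒ [13, 39, 47, 63, 77]

Pooled cuts: [2, 13, 23, 39, 47, 60, 63, 73, 77, 88, 106, 113, 130, 138, 145, 152]

Fragments:
  [0,2): 2 bp
  [2,13): 11 bp
  [13,23): 10 bp
  [23,39): 16 bp
  [39,47): 8 bp
  [47,60): 13 bp
  [60,63): 3 bp
  [63,73): 10 bp
  [73,77): 4 bp
  [77,88): 11 bp
  [88,106): 18 bp
  [106,113): 7 bp
  [113,130): 17 bp
  [130,138): 8 bp
  [138,145): 7 bp
  [145,152): 7 bp
  [152,163): 11 bp

[2,3,4,7,7,7,8,8,10,10,11,11,11,13,16,17,18]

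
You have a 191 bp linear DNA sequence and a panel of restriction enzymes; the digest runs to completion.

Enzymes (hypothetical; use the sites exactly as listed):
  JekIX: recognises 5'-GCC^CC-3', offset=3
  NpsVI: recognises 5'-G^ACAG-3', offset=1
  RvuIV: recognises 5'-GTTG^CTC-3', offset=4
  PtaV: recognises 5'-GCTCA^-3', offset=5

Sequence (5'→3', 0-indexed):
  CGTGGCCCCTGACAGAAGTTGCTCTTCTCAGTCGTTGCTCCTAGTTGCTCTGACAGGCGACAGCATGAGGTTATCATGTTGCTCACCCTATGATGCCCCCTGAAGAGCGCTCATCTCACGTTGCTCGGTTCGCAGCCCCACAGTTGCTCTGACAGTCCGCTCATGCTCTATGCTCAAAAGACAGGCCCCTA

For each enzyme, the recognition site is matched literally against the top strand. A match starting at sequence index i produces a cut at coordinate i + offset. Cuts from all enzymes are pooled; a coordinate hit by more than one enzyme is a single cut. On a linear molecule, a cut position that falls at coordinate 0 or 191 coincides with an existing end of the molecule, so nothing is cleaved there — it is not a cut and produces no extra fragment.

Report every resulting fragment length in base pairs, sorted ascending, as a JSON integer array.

[4,4,4,4,5,5,7,7,7,9,10,10,10,12,12,13,14,16,16,22]

Scan for sites:
  JekIX GCCCC/3: at [4, 94, 134, 184] ⇒ [7, 97, 137, 187]
  NpsVI GACAG/1: at [10, 51, 58, 150, 179] ⇒ [11, 52, 59, 151, 180]
  RvuIV GTTGCTC/4: at [17, 33, 43, 77, 119, 142] ⇒ [21, 37, 47, 81, 123, 146]
  PtaV GCTCA/5: at [80, 108, 158, 171] ⇒ [85, 113, 163, 176]

Pooled cuts: [7, 11, 21, 37, 47, 52, 59, 81, 85, 97, 113, 123, 137, 146, 151, 163, 176, 180, 187]

Fragments:
  [0,7): 7 bp
  [7,11): 4 bp
  [11,21): 10 bp
  [21,37): 16 bp
  [37,47): 10 bp
  [47,52): 5 bp
  [52,59): 7 bp
  [59,81): 22 bp
  [81,85): 4 bp
  [85,97): 12 bp
  [97,113): 16 bp
  [113,123): 10 bp
  [123,137): 14 bp
  [137,146): 9 bp
  [146,151): 5 bp
  [151,163): 12 bp
  [163,176): 13 bp
  [176,180): 4 bp
  [180,187): 7 bp
  [187,191): 4 bp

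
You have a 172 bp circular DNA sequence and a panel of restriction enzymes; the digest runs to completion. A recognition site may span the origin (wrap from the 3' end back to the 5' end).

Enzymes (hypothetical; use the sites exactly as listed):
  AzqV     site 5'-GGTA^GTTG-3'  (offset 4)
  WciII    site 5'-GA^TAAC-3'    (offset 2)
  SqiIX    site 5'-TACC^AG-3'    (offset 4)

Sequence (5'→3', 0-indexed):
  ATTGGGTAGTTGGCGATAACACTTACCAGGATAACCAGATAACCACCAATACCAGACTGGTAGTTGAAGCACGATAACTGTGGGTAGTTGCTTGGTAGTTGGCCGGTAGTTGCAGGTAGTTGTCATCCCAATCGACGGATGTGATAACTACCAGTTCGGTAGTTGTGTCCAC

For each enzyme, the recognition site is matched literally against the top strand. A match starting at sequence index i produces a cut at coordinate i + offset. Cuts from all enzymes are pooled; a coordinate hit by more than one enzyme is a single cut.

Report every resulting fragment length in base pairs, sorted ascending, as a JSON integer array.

[4,8,8,8,9,9,10,11,11,11,12,12,14,19,26]

Per-enzyme occurrences:
  AzqV GGTAGTTG/4: at [4, 58, 82, 93, 104, 114, 157] ⇒ [8, 62, 86, 97, 108, 118, 161]
  WciII GATAAC/2: at [14, 29, 37, 72, 142] ⇒ [16, 31, 39, 74, 144]
  SqiIX TACCAG/4: at [23, 49, 148] ⇒ [27, 53, 152]

Pooled cuts: [8, 16, 27, 31, 39, 53, 62, 74, 86, 97, 108, 118, 144, 152, 161]

Fragment lengths:
  8→16: 8 bp
  16→27: 11 bp
  27→31: 4 bp
  31→39: 8 bp
  39→53: 14 bp
  53→62: 9 bp
  62→74: 12 bp
  74→86: 12 bp
  86→97: 11 bp
  97→108: 11 bp
  108→118: 10 bp
  118→144: 26 bp
  144→152: 8 bp
  152→161: 9 bp
  161→8 (wrap): 172-161+8 = 19 bp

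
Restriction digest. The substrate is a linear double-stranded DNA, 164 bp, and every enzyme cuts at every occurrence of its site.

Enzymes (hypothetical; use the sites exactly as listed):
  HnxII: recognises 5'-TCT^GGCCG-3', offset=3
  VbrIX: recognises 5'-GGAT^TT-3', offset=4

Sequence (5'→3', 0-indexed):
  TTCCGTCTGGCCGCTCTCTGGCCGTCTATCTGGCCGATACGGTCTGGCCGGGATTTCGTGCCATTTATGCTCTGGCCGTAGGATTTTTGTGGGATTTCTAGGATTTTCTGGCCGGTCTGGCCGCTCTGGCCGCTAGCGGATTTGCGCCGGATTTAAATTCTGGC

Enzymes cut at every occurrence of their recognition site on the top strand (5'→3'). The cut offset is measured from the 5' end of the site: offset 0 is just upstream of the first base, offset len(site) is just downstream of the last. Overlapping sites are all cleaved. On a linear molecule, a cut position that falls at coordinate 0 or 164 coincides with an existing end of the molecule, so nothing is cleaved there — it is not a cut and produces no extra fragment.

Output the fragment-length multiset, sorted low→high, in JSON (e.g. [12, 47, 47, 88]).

Site scan:
  HnxII (TCTGGCCG, off=3): starts [5, 16, 28, 42, 70, 106, 115, 124] → cuts [8, 19, 31, 45, 73, 109, 118, 127]
  VbrIX (GGATTT, off=4): starts [50, 80, 91, 100, 137, 148] → cuts [54, 84, 95, 104, 141, 152]

All cut coordinates (distinct, sorted): [8, 19, 31, 45, 54, 73, 84, 95, 104, 109, 118, 127, 141, 152]

Fragment lengths:
  [0,8): 8 bp
  [8,19): 11 bp
  [19,31): 12 bp
  [31,45): 14 bp
  [45,54): 9 bp
  [54,73): 19 bp
  [73,84): 11 bp
  [84,95): 11 bp
  [95,104): 9 bp
  [104,109): 5 bp
  [109,118): 9 bp
  [118,127): 9 bp
  [127,141): 14 bp
  [141,152): 11 bp
  [152,164): 12 bp

[5,8,9,9,9,9,11,11,11,11,12,12,14,14,19]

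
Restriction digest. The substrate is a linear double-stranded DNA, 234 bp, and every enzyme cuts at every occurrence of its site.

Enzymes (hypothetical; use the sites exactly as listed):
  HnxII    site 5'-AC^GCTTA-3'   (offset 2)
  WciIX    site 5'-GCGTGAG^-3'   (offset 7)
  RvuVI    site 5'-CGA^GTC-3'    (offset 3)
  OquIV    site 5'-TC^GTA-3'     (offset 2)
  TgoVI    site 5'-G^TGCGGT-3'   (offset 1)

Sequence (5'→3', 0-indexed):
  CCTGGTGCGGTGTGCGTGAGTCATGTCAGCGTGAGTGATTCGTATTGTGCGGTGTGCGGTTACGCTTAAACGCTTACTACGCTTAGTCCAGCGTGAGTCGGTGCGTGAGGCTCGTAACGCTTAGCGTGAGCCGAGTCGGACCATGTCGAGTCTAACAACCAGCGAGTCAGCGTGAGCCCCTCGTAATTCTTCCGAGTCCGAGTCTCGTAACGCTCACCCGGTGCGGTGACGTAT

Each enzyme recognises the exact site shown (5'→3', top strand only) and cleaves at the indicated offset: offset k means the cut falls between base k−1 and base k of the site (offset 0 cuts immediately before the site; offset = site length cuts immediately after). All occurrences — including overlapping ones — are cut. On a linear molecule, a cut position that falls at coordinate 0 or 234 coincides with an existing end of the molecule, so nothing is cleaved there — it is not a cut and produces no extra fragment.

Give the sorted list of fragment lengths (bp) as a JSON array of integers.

Scan for sites:
  HnxII (ACGCTTA, off=2): starts [61, 69, 78, 116] → cuts [63, 71, 80, 118]
  WciIX (GCGTGAG, off=7): starts [13, 28, 90, 102, 123, 169] → cuts [20, 35, 97, 109, 130, 176]
  RvuVI (CGAGTC, off=3): starts [131, 146, 162, 192, 198] → cuts [134, 149, 165, 195, 201]
  OquIV (TCGTA, off=2): starts [39, 111, 180, 204] → cuts [41, 113, 182, 206]
  TgoVI (GTGCGGT, off=1): starts [4, 46, 53, 220] → cuts [5, 47, 54, 221]

All cut coordinates (distinct, sorted): [5, 20, 35, 41, 47, 54, 63, 71, 80, 97, 109, 113, 118, 130, 134, 149, 165, 176, 182, 195, 201, 206, 221]

Fragment lengths:
  [0,5): 5 bp
  [5,20): 15 bp
  [20,35): 15 bp
  [35,41): 6 bp
  [41,47): 6 bp
  [47,54): 7 bp
  [54,63): 9 bp
  [63,71): 8 bp
  [71,80): 9 bp
  [80,97): 17 bp
  [97,109): 12 bp
  [109,113): 4 bp
  [113,118): 5 bp
  [118,130): 12 bp
  [130,134): 4 bp
  [134,149): 15 bp
  [149,165): 16 bp
  [165,176): 11 bp
  [176,182): 6 bp
  [182,195): 13 bp
  [195,201): 6 bp
  [201,206): 5 bp
  [206,221): 15 bp
  [221,234): 13 bp

[4,4,5,5,5,6,6,6,6,7,8,9,9,11,12,12,13,13,15,15,15,15,16,17]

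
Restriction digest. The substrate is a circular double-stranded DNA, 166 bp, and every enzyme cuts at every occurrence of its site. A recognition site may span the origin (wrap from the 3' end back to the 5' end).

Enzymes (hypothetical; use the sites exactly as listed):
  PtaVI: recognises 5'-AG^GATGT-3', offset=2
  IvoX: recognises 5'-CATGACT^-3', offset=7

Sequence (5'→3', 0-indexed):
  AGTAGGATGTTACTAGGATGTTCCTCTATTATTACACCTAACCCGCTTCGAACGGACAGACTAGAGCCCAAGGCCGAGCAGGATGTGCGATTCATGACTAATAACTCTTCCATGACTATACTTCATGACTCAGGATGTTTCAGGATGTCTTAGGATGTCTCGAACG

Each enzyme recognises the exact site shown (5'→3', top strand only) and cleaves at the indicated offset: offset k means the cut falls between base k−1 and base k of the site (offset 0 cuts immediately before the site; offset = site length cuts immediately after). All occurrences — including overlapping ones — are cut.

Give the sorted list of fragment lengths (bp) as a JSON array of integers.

[3,10,10,11,13,18,18,18,65]

Per-enzyme occurrences:
  PtaVI AGGATGT/2: at [3, 14, 79, 131, 141, 151] ⇒ [5, 16, 81, 133, 143, 153]
  IvoX CATGACT/7: at [92, 110, 123] ⇒ [99, 117, 130]

All cut coordinates (distinct, sorted): [5, 16, 81, 99, 117, 130, 133, 143, 153]

Fragments:
  5→16: 11 bp
  16→81: 65 bp
  81→99: 18 bp
  99→117: 18 bp
  117→130: 13 bp
  130→133: 3 bp
  133→143: 10 bp
  143→153: 10 bp
  153→5 (wrap): 166-153+5 = 18 bp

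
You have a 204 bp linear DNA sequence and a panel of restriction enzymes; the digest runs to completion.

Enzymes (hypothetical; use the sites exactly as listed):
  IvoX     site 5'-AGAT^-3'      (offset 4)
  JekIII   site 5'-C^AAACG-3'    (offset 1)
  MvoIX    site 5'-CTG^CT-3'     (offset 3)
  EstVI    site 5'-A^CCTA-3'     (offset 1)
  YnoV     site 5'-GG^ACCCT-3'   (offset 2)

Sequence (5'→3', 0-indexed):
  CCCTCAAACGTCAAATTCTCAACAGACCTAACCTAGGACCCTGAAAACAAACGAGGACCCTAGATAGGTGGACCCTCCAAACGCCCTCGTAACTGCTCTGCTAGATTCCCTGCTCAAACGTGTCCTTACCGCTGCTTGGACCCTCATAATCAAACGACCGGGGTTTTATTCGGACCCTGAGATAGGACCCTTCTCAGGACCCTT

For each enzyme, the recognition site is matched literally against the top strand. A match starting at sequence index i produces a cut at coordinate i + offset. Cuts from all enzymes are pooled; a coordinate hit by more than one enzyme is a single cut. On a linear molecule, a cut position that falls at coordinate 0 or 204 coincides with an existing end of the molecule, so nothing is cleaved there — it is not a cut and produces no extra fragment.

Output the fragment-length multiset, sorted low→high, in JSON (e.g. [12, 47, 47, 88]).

[3,3,5,5,5,5,6,6,6,6,6,7,8,9,10,11,12,12,17,19,21,22]

Scan for sites:
  IvoX (AGAT, off=4): starts [61, 102, 179] → cuts [65, 106, 183]
  JekIII (CAAACG, off=1): starts [4, 47, 77, 114, 150] → cuts [5, 48, 78, 115, 151]
  MvoIX (CTGCT, off=3): starts [92, 97, 109, 131] → cuts [95, 100, 112, 134]
  EstVI (ACCTA, off=1): starts [25, 30] → cuts [26, 31]
  YnoV (GGACCCT, off=2): starts [35, 54, 69, 137, 171, 184, 196] → cuts [37, 56, 71, 139, 173, 186, 198]

Pooled cuts: [5, 26, 31, 37, 48, 56, 65, 71, 78, 95, 100, 106, 112, 115, 134, 139, 151, 173, 183, 186, 198]

Fragment lengths:
  [0,5): 5 bp
  [5,26): 21 bp
  [26,31): 5 bp
  [31,37): 6 bp
  [37,48): 11 bp
  [48,56): 8 bp
  [56,65): 9 bp
  [65,71): 6 bp
  [71,78): 7 bp
  [78,95): 17 bp
  [95,100): 5 bp
  [100,106): 6 bp
  [106,112): 6 bp
  [112,115): 3 bp
  [115,134): 19 bp
  [134,139): 5 bp
  [139,151): 12 bp
  [151,173): 22 bp
  [173,183): 10 bp
  [183,186): 3 bp
  [186,198): 12 bp
  [198,204): 6 bp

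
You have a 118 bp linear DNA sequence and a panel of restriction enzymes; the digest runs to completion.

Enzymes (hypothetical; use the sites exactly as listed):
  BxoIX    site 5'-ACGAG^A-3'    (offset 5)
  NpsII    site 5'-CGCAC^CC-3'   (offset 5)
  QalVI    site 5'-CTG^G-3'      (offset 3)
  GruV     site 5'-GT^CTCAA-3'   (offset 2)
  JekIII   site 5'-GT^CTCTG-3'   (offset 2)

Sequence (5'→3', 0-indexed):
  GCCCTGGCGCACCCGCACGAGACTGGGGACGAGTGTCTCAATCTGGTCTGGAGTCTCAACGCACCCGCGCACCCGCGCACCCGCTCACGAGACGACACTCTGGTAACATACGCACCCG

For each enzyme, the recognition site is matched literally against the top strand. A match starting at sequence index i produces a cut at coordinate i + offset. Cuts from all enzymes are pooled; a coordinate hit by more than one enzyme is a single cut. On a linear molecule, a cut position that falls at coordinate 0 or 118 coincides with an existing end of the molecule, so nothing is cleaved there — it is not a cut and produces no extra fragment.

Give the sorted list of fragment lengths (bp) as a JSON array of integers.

Site scan:
  BxoIX ACGAGA/5: at [16, 86] ⇒ [21, 91]
  NpsII CGCACCC/5: at [7, 59, 67, 75, 110] ⇒ [12, 64, 72, 80, 115]
  QalVI CTGG/3: at [3, 22, 42, 47, 99] ⇒ [6, 25, 45, 50, 102]
  GruV GTCTCAA/2: at [34, 52] ⇒ [36, 54]
  JekIII (GTCTCTG, off=2): no sites

All cut coordinates (distinct, sorted): [6, 12, 21, 25, 36, 45, 50, 54, 64, 72, 80, 91, 102, 115]

Fragment lengths:
  [0,6): 6 bp
  [6,12): 6 bp
  [12,21): 9 bp
  [21,25): 4 bp
  [25,36): 11 bp
  [36,45): 9 bp
  [45,50): 5 bp
  [50,54): 4 bp
  [54,64): 10 bp
  [64,72): 8 bp
  [72,80): 8 bp
  [80,91): 11 bp
  [91,102): 11 bp
  [102,115): 13 bp
  [115,118): 3 bp

[3,4,4,5,6,6,8,8,9,9,10,11,11,11,13]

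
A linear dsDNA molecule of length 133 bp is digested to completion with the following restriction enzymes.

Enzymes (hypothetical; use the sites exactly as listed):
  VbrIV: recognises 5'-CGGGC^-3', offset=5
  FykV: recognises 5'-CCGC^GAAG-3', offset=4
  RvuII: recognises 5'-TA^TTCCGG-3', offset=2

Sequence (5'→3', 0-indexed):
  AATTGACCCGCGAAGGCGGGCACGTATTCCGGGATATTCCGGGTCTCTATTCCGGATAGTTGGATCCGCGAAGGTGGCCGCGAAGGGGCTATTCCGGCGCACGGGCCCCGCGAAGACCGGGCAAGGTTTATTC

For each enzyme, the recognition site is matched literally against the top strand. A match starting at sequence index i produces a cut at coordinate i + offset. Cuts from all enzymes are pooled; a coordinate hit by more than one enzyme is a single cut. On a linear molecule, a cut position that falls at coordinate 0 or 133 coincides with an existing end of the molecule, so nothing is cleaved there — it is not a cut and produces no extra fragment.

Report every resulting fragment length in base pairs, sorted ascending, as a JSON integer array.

[5,5,10,10,10,11,11,11,12,13,15,20]

Scan for sites:
  VbrIV CGGGC/5: at [16, 101, 117] ⇒ [21, 106, 122]
  FykV CCGCGAAG/4: at [7, 65, 77, 107] ⇒ [11, 69, 81, 111]
  RvuII TATTCCGG/2: at [24, 34, 47, 89] ⇒ [26, 36, 49, 91]

Pooled cuts: [11, 21, 26, 36, 49, 69, 81, 91, 106, 111, 122]

Fragment lengths:
  [0,11): 11 bp
  [11,21): 10 bp
  [21,26): 5 bp
  [26,36): 10 bp
  [36,49): 13 bp
  [49,69): 20 bp
  [69,81): 12 bp
  [81,91): 10 bp
  [91,106): 15 bp
  [106,111): 5 bp
  [111,122): 11 bp
  [122,133): 11 bp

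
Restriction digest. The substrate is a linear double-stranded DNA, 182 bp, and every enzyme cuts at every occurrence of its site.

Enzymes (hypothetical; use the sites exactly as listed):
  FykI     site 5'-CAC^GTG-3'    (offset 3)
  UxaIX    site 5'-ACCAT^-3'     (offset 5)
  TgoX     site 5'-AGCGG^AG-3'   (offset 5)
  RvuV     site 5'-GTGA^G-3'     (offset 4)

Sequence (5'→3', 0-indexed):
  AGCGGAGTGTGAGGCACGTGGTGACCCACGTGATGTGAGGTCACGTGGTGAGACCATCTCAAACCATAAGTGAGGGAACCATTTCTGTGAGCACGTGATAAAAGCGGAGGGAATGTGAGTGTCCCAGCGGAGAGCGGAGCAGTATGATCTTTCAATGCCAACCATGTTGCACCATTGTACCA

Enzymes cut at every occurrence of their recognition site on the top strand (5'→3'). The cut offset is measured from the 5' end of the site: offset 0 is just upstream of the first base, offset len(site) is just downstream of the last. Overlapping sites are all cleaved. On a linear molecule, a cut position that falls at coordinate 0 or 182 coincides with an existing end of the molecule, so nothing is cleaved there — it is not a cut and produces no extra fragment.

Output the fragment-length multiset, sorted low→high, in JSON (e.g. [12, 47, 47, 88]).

Per-enzyme occurrences:
  FykI CACGTG/3: at [14, 26, 41, 91] ⇒ [17, 29, 44, 94]
  UxaIX ACCAT/5: at [52, 62, 77, 160, 170] ⇒ [57, 67, 82, 165, 175]
  TgoX AGCGGAG/5: at [0, 102, 125, 132] ⇒ [5, 107, 130, 137]
  RvuV GTGAG/4: at [8, 34, 47, 69, 86, 114] ⇒ [12, 38, 51, 73, 90, 118]

All cut coordinates (distinct, sorted): [5, 12, 17, 29, 38, 44, 51, 57, 67, 73, 82, 90, 94, 107, 118, 130, 137, 165, 175]

Fragment lengths:
  [0,5): 5 bp
  [5,12): 7 bp
  [12,17): 5 bp
  [17,29): 12 bp
  [29,38): 9 bp
  [38,44): 6 bp
  [44,51): 7 bp
  [51,57): 6 bp
  [57,67): 10 bp
  [67,73): 6 bp
  [73,82): 9 bp
  [82,90): 8 bp
  [90,94): 4 bp
  [94,107): 13 bp
  [107,118): 11 bp
  [118,130): 12 bp
  [130,137): 7 bp
  [137,165): 28 bp
  [165,175): 10 bp
  [175,182): 7 bp

[4,5,5,6,6,6,7,7,7,7,8,9,9,10,10,11,12,12,13,28]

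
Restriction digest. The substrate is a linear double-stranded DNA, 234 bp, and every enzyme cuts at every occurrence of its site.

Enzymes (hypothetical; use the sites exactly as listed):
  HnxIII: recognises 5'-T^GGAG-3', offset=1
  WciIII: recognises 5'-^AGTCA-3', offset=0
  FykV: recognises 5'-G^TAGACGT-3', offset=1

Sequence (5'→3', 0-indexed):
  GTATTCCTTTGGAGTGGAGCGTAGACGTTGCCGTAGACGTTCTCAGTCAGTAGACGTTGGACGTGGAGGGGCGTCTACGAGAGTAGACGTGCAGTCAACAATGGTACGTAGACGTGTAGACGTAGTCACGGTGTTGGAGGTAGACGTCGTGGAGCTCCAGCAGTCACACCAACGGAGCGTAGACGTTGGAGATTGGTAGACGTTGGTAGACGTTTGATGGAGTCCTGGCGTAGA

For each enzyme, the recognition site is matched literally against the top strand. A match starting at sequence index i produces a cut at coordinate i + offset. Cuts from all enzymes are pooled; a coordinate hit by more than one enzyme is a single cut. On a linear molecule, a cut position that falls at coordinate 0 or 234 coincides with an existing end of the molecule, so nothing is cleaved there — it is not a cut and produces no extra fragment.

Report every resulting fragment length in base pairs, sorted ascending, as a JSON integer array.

[5,5,6,6,7,8,8,9,9,10,10,10,11,11,12,12,12,14,16,16,18,19]

Site scan:
  HnxIII TGGAG/1: at [9, 14, 63, 134, 149, 186, 217] ⇒ [10, 15, 64, 135, 150, 187, 218]
  WciIII AGTCA/0: at [44, 92, 123, 161] ⇒ [44, 92, 123, 161]
  FykV GTAGACGT/1: at [20, 32, 49, 82, 107, 115, 139, 178, 195, 205] ⇒ [21, 33, 50, 83, 108, 116, 140, 179, 196, 206]

All cut coordinates (distinct, sorted): [10, 15, 21, 33, 44, 50, 64, 83, 92, 108, 116, 123, 135, 140, 150, 161, 179, 187, 196, 206, 218]

Fragments:
  [0,10): 10 bp
  [10,15): 5 bp
  [15,21): 6 bp
  [21,33): 12 bp
  [33,44): 11 bp
  [44,50): 6 bp
  [50,64): 14 bp
  [64,83): 19 bp
  [83,92): 9 bp
  [92,108): 16 bp
  [108,116): 8 bp
  [116,123): 7 bp
  [123,135): 12 bp
  [135,140): 5 bp
  [140,150): 10 bp
  [150,161): 11 bp
  [161,179): 18 bp
  [179,187): 8 bp
  [187,196): 9 bp
  [196,206): 10 bp
  [206,218): 12 bp
  [218,234): 16 bp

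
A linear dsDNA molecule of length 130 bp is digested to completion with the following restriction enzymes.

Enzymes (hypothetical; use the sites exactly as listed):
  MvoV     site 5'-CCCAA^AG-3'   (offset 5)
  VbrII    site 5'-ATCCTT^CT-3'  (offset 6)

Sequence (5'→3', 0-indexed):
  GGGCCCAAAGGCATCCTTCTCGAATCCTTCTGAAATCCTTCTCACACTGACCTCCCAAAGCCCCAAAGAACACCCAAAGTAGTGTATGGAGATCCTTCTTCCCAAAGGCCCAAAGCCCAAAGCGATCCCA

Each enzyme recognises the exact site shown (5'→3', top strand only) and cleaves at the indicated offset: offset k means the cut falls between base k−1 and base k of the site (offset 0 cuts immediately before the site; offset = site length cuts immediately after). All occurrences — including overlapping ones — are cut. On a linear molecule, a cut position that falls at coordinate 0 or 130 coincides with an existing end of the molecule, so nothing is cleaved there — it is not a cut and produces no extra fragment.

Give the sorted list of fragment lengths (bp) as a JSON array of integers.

[7,8,8,8,8,10,10,11,11,11,18,20]

Per-enzyme occurrences:
  MvoV (CCCAAAG, off=5): starts [3, 53, 61, 72, 100, 108, 115] → cuts [8, 58, 66, 77, 105, 113, 120]
  VbrII (ATCCTTCT, off=6): starts [12, 23, 34, 91] → cuts [18, 29, 40, 97]

Pooled cuts: [8, 18, 29, 40, 58, 66, 77, 97, 105, 113, 120]

Fragment lengths:
  [0,8): 8 bp
  [8,18): 10 bp
  [18,29): 11 bp
  [29,40): 11 bp
  [40,58): 18 bp
  [58,66): 8 bp
  [66,77): 11 bp
  [77,97): 20 bp
  [97,105): 8 bp
  [105,113): 8 bp
  [113,120): 7 bp
  [120,130): 10 bp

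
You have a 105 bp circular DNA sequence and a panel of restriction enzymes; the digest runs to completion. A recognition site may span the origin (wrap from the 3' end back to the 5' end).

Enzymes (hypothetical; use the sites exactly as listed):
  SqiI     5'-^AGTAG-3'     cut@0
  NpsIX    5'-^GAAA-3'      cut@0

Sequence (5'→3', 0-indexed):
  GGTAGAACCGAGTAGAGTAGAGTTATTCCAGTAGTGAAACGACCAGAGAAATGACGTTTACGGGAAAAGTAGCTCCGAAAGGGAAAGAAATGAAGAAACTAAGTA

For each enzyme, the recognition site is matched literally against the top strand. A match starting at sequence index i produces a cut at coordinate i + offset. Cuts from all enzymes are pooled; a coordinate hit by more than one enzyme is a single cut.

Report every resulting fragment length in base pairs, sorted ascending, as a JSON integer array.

Per-enzyme occurrences:
  SqiI (AGTAG, off=0): starts [10, 15, 29, 67, 101] → cuts [10, 15, 29, 67, 101]
  NpsIX (GAAA, off=0): starts [35, 47, 63, 76, 82, 86, 94] → cuts [35, 47, 63, 76, 82, 86, 94]

Pooled cuts: [10, 15, 29, 35, 47, 63, 67, 76, 82, 86, 94, 101]

Fragment lengths:
  10→15: 5 bp
  15→29: 14 bp
  29→35: 6 bp
  35→47: 12 bp
  47→63: 16 bp
  63→67: 4 bp
  67→76: 9 bp
  76→82: 6 bp
  82→86: 4 bp
  86→94: 8 bp
  94→101: 7 bp
  101→10 (wrap): 105-101+10 = 14 bp

[4,4,5,6,6,7,8,9,12,14,14,16]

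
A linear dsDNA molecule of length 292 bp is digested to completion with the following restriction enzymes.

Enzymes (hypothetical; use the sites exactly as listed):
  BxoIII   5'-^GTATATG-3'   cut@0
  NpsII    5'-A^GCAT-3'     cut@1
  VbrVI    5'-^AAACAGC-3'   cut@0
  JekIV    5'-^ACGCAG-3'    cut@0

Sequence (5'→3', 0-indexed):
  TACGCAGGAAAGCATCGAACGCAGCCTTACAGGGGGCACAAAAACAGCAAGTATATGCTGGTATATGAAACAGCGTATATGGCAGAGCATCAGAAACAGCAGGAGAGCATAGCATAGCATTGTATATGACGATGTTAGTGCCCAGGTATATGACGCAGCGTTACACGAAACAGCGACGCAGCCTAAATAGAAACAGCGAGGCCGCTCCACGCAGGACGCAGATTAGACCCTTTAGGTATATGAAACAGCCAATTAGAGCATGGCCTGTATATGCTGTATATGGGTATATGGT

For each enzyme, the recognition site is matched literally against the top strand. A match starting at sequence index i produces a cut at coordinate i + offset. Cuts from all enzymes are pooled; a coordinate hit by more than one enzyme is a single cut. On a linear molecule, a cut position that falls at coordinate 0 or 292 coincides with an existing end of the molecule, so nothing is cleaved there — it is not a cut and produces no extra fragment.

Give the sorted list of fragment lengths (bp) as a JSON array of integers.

[1,5,5,5,7,7,7,7,7,7,7,8,8,9,9,9,9,10,10,12,13,15,15,15,18,20,23,24]

Site scan:
  BxoIII GTATATG/0: at [50, 60, 74, 121, 145, 235, 266, 275, 283] ⇒ [50, 60, 74, 121, 145, 235, 266, 275, 283]
  NpsII AGCAT/1: at [10, 85, 105, 110, 115, 256] ⇒ [11, 86, 106, 111, 116, 257]
  VbrVI AAACAGC/0: at [41, 67, 93, 167, 190, 242] ⇒ [41, 67, 93, 167, 190, 242]
  JekIV ACGCAG/0: at [1, 18, 152, 175, 208, 215] ⇒ [1, 18, 152, 175, 208, 215]

All cut coordinates (distinct, sorted): [1, 11, 18, 41, 50, 60, 67, 74, 86, 93, 106, 111, 116, 121, 145, 152, 167, 175, 190, 208, 215, 235, 242, 257, 266, 275, 283]

Fragments:
  [0,1): 1 bp
  [1,11): 10 bp
  [11,18): 7 bp
  [18,41): 23 bp
  [41,50): 9 bp
  [50,60): 10 bp
  [60,67): 7 bp
  [67,74): 7 bp
  [74,86): 12 bp
  [86,93): 7 bp
  [93,106): 13 bp
  [106,111): 5 bp
  [111,116): 5 bp
  [116,121): 5 bp
  [121,145): 24 bp
  [145,152): 7 bp
  [152,167): 15 bp
  [167,175): 8 bp
  [175,190): 15 bp
  [190,208): 18 bp
  [208,215): 7 bp
  [215,235): 20 bp
  [235,242): 7 bp
  [242,257): 15 bp
  [257,266): 9 bp
  [266,275): 9 bp
  [275,283): 8 bp
  [283,292): 9 bp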